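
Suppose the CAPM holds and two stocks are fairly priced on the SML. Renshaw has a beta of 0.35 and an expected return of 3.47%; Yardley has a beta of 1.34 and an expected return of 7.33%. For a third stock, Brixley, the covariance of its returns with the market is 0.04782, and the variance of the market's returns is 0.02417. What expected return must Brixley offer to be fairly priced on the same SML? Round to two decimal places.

MRP = (7.33% − 3.47%) / (1.34 − 0.35) = 3.8990%
R_f = 3.47% − 0.35 × 3.8990% = 2.1054%
β_Brixley = Cov / Var(R_m) = 0.04782 / 0.02417 = 1.9785
E(R_Brixley) = R_f + β × MRP = 2.1054% + 1.9785 × 3.8990% = 9.82%

9.82%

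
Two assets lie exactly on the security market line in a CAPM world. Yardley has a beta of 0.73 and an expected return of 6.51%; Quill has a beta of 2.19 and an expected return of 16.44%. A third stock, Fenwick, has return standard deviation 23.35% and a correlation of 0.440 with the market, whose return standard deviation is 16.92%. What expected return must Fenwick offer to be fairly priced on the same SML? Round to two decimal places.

5.67%

MRP = (16.44% − 6.51%) / (2.19 − 0.73) = 6.8014%
R_f = 6.51% − 0.73 × 6.8014% = 1.5450%
β_Fenwick = ρ·σ_i/σ_m = 0.440 × 23.35 / 16.92 = 0.6072
E(R_Fenwick) = R_f + β × MRP = 1.5450% + 0.6072 × 6.8014% = 5.67%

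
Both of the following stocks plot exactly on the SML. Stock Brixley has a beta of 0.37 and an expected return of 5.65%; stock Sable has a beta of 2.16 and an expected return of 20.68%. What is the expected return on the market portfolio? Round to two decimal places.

Both satisfy E(R) = R_f + β·MRP, so the slope of the SML is
MRP = (20.68% − 5.65%) / (2.16 − 0.37) = 15.03% / 1.79 = 8.3966%
R_f = E(R_Brixley) − β_Brixley·MRP = 5.65% − 0.37 × 8.3966% = 2.5433%
E(R_m) = R_f + MRP = 2.5433% + 8.3966% = 10.94%

10.94%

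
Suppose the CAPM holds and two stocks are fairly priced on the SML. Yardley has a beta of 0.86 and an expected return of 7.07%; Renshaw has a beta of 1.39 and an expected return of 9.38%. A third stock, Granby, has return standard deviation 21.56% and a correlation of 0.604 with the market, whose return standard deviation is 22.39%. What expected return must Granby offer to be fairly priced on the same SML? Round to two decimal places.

5.86%

MRP = (9.38% − 7.07%) / (1.39 − 0.86) = 4.3585%
R_f = 7.07% − 0.86 × 4.3585% = 3.3217%
β_Granby = ρ·σ_i/σ_m = 0.604 × 21.56 / 22.39 = 0.5816
E(R_Granby) = R_f + β × MRP = 3.3217% + 0.5816 × 4.3585% = 5.86%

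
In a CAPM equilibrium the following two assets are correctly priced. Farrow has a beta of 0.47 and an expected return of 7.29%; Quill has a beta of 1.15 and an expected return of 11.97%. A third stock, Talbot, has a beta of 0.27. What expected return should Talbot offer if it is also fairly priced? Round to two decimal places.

5.91%

MRP (SML slope) = (11.97% − 7.29%) / (1.15 − 0.47) = 4.68% / 0.68 = 6.8824%
R_f (intercept) = 7.29% − 0.47 × 6.8824% = 4.0553%
E(R_Talbot) = R_f + β × MRP = 4.0553% + 0.27 × 6.8824% = 5.91%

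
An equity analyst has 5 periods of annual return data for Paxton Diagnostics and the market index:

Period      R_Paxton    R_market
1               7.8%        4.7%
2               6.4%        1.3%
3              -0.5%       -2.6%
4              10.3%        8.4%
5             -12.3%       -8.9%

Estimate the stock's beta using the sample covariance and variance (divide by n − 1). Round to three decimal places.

Mean R_i = (7.8 + 6.4 − 0.5 + 10.3 − 12.3) / 5 = 2.3400%
Mean R_m = (4.7 + 1.3 − 2.6 + 8.4 − 8.9) / 5 = 0.5800%
Σ(R_i − R̄_i)(R_m − R̄_m) = 235.4840  ⇒  Cov = 235.4840 / 4 = 58.8710
Σ(R_m − R̄_m)² = 178.6280  ⇒  Var(R_m) = 178.6280 / 4 = 44.6570
β = Cov / Var(R_m) = 58.8710 / 44.6570 = 1.3183

1.318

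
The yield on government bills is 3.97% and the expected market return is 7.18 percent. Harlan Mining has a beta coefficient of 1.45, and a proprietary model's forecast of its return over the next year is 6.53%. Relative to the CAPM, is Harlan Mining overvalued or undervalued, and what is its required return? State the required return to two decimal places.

MRP = 7.18% − 3.97% = 3.21%
Required return = R_f + β·MRP = 3.97% + 1.45 × 3.21% = 8.62%
Forecast 6.53% < required 8.62% → the stock plots below the SML → overvalued.

Overvalued; required return 8.62%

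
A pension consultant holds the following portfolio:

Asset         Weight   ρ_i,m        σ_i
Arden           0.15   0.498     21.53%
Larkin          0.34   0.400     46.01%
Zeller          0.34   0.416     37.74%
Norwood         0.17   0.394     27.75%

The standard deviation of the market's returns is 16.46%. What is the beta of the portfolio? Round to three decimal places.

0.915

β_Arden = 0.498 × 21.53% / 16.46% = 0.6514
β_Larkin = 0.400 × 46.01% / 16.46% = 1.1181
β_Zeller = 0.416 × 37.74% / 16.46% = 0.9538
β_Norwood = 0.394 × 27.75% / 16.46% = 0.6642
β_P = Σ w_i β_i = 0.15×0.6514 + 0.34×1.1181 + 0.34×0.9538 + 0.17×0.6642 = 0.9151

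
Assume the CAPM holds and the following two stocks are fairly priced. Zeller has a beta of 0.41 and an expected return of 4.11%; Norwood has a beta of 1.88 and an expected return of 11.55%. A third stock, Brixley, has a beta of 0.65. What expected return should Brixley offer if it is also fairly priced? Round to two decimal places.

MRP (SML slope) = (11.55% − 4.11%) / (1.88 − 0.41) = 7.44% / 1.47 = 5.0612%
R_f (intercept) = 4.11% − 0.41 × 5.0612% = 2.0349%
E(R_Brixley) = R_f + β × MRP = 2.0349% + 0.65 × 5.0612% = 5.32%

5.32%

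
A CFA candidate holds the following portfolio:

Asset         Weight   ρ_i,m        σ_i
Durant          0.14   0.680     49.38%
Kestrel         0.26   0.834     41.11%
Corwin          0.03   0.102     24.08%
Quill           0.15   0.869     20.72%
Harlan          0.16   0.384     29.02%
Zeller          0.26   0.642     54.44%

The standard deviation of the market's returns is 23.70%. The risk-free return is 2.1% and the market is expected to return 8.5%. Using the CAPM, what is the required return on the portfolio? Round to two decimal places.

9.46%

β_Durant = 0.680 × 49.38% / 23.70% = 1.4168
β_Kestrel = 0.834 × 41.11% / 23.70% = 1.4467
β_Corwin = 0.102 × 24.08% / 23.70% = 0.1036
β_Quill = 0.869 × 20.72% / 23.70% = 0.7597
β_Harlan = 0.384 × 29.02% / 23.70% = 0.4702
β_Zeller = 0.642 × 54.44% / 23.70% = 1.4747
β_P = Σ w_i β_i = 0.14×1.4168 + 0.26×1.4467 + 0.03×0.1036 + 0.15×0.7597 + 0.16×0.4702 + 0.26×1.4747 = 1.1502
MRP = 8.5% − 2.1% = 6.40%
E(R_P) = R_f + β_P × MRP = 2.1% + 1.1502 × 6.4% = 9.46%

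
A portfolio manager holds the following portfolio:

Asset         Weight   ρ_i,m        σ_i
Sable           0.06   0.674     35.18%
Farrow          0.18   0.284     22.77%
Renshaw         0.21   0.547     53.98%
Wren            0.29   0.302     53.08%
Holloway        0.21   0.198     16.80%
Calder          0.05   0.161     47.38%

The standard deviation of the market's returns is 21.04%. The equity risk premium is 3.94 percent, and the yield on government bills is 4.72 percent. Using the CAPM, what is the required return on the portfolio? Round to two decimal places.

7.44%

β_Sable = 0.674 × 35.18% / 21.04% = 1.1270
β_Farrow = 0.284 × 22.77% / 21.04% = 0.3074
β_Renshaw = 0.547 × 53.98% / 21.04% = 1.4034
β_Wren = 0.302 × 53.08% / 21.04% = 0.7619
β_Holloway = 0.198 × 16.80% / 21.04% = 0.1581
β_Calder = 0.161 × 47.38% / 21.04% = 0.3626
β_P = Σ w_i β_i = 0.06×1.1270 + 0.18×0.3074 + 0.21×1.4034 + 0.29×0.7619 + 0.21×0.1581 + 0.05×0.3626 = 0.6899
E(R_P) = R_f + β_P × MRP = 4.72% + 0.6899 × 3.94% = 7.44%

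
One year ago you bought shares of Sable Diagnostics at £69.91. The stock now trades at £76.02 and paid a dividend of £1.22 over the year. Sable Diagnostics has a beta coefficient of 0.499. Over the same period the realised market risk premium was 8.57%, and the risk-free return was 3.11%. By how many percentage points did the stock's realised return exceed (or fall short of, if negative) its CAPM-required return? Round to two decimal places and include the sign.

+3.10%

Realised HPR = (P1 + D1 − P0) / P0 = (76.02 + 1.22 − 69.91) / 69.91 = 7.33 / 69.91 = 10.4849%
CAPM required = R_f + β·MRP = 3.11% + 0.499 × 8.57% = 7.38643%
α = realised − required = 10.4849% − 7.38643% = +3.10%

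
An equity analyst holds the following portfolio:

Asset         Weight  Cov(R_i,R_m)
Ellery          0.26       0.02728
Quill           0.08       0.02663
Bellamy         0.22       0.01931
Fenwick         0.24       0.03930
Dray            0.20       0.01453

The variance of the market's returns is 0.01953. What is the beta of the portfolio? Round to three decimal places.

β_Ellery = 0.02728 / 0.01953 = 1.3968
β_Quill = 0.02663 / 0.01953 = 1.3635
β_Bellamy = 0.01931 / 0.01953 = 0.9887
β_Fenwick = 0.03930 / 0.01953 = 2.0123
β_Dray = 0.01453 / 0.01953 = 0.7440
β_P = Σ w_i β_i = 0.26×1.3968 + 0.08×1.3635 + 0.22×0.9887 + 0.24×2.0123 + 0.20×0.7440 = 1.3215

1.322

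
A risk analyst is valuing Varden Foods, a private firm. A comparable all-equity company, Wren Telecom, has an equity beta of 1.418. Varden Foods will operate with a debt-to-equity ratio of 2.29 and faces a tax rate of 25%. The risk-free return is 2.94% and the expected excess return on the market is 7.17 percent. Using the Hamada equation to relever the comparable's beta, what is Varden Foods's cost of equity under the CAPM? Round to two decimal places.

β_L = β_U × [1 + (1 − t)(D/E)] = 1.418 × [1 + (1 − 0.25) × 2.29]
    = 1.418 × [1 + 0.75 × 2.29] = 1.418 × 2.7175 = 3.8534
E(R) = R_f + β_L × MRP = 2.94% + 3.8534 × 7.17% = 30.57%

30.57%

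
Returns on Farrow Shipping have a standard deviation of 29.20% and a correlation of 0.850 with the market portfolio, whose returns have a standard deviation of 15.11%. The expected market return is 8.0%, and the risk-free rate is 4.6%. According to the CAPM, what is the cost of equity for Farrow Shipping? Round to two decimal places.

10.18%

β = ρ × σ_i / σ_m = 0.850 × 29.20% / 15.11% = 1.6426
MRP = 8.0% − 4.6% = 3.40%
E(R) = 4.6% + 1.6426 × 3.4% = 10.18%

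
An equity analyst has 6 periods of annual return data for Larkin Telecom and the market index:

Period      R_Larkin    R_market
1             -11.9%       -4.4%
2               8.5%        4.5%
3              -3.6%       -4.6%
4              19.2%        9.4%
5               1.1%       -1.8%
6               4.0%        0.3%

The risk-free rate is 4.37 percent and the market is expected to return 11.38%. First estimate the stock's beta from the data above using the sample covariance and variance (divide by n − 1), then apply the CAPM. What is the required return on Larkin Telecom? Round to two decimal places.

17.27%

Mean R_i = (-11.9 + 8.5 − 3.6 + 19.2 + 1.1 + 4.0) / 6 = 2.8833%
Mean R_m = (-4.4 + 4.5 − 4.6 + 9.4 − 1.8 + 0.3) / 6 = 0.5667%
Σ(R_i − R̄_i)(R_m − R̄_m) = 277.0667  ⇒  Cov = 277.0667 / 5 = 55.4133
Σ(R_m − R̄_m)² = 150.5333  ⇒  Var(R_m) = 150.5333 / 5 = 30.1067
β = Cov / Var(R_m) = 55.4133 / 30.1067 = 1.8406
MRP = 11.38% − 4.37% = 7.01%
E(R) = R_f + β × MRP = 4.37% + 1.8406 × 7.01% = 17.27%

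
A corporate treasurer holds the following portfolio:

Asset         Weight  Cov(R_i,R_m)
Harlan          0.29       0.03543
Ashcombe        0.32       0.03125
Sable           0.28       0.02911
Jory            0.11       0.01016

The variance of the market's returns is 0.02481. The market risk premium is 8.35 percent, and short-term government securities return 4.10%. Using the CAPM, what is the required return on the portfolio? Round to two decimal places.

β_Harlan = 0.03543 / 0.02481 = 1.4281
β_Ashcombe = 0.03125 / 0.02481 = 1.2596
β_Sable = 0.02911 / 0.02481 = 1.1733
β_Jory = 0.01016 / 0.02481 = 0.4095
β_P = Σ w_i β_i = 0.29×1.4281 + 0.32×1.2596 + 0.28×1.1733 + 0.11×0.4095 = 1.1908
E(R_P) = R_f + β_P × MRP = 4.10% + 1.1908 × 8.35% = 14.04%

14.04%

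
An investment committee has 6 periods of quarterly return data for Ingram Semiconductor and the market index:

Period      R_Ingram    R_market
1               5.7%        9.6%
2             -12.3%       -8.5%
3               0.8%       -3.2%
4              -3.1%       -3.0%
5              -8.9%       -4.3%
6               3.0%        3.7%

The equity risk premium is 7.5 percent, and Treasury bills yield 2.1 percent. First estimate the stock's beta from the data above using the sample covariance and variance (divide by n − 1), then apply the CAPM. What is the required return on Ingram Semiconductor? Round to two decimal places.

Mean R_i = (5.7 − 12.3 + 0.8 − 3.1 − 8.9 + 3.0) / 6 = -2.4667%
Mean R_m = (9.6 − 8.5 − 3.2 − 3.0 − 4.3 + 3.7) / 6 = -0.9500%
Σ(R_i − R̄_i)(R_m − R̄_m) = 201.3200  ⇒  Cov = 201.3200 / 5 = 40.2640
Σ(R_m − R̄_m)² = 210.4150  ⇒  Var(R_m) = 210.4150 / 5 = 42.0830
β = Cov / Var(R_m) = 40.2640 / 42.0830 = 0.9568
E(R) = R_f + β × MRP = 2.1% + 0.9568 × 7.5% = 9.28%

9.28%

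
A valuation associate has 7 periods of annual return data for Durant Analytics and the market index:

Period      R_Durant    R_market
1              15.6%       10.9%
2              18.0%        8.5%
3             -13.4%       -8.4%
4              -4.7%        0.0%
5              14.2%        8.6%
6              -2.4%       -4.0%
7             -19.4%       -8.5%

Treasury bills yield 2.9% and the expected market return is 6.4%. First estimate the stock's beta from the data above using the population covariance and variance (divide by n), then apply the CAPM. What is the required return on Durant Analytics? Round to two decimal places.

8.98%

Mean R_i = (15.6 + 18.0 − 13.4 − 4.7 + 14.2 − 2.4 − 19.4) / 7 = 1.1286%
Mean R_m = (10.9 + 8.5 − 8.4 + 0.0 + 8.6 − 4.0 − 8.5) / 7 = 1.0143%
Σ(R_i − R̄_i)(R_m − R̄_m) = 724.2071  ⇒  Cov = 724.2071 / 7 = 103.4582
Σ(R_m − R̄_m)² = 416.6286  ⇒  Var(R_m) = 416.6286 / 7 = 59.5184
β = Cov / Var(R_m) = 103.4582 / 59.5184 = 1.7383
MRP = 6.4% − 2.9% = 3.50%
E(R) = R_f + β × MRP = 2.9% + 1.7383 × 3.5% = 8.98%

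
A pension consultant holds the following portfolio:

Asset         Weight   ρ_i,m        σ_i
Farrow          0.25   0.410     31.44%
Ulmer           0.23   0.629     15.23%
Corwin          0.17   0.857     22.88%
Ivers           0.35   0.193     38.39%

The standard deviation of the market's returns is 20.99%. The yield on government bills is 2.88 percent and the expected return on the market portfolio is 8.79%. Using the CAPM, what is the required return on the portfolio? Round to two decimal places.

6.08%

β_Farrow = 0.410 × 31.44% / 20.99% = 0.6141
β_Ulmer = 0.629 × 15.23% / 20.99% = 0.4564
β_Corwin = 0.857 × 22.88% / 20.99% = 0.9342
β_Ivers = 0.193 × 38.39% / 20.99% = 0.3530
β_P = Σ w_i β_i = 0.25×0.6141 + 0.23×0.4564 + 0.17×0.9342 + 0.35×0.3530 = 0.5409
MRP = 8.79% − 2.88% = 5.91%
E(R_P) = R_f + β_P × MRP = 2.88% + 0.5409 × 5.91% = 6.08%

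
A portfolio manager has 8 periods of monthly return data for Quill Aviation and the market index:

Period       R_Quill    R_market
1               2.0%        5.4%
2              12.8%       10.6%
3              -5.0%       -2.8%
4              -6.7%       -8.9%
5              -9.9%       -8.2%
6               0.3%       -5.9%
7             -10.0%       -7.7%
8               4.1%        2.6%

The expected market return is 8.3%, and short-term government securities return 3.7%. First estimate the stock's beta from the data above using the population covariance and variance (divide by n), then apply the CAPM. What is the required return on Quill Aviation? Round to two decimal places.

8.24%

Mean R_i = (2.0 + 12.8 − 5.0 − 6.7 − 9.9 + 0.3 − 10.0 + 4.1) / 8 = -1.5500%
Mean R_m = (5.4 + 10.6 − 2.8 − 8.9 − 8.2 − 5.9 − 7.7 + 2.6) / 8 = -1.8625%
Σ(R_i − R̄_i)(R_m − R̄_m) = 364.0850  ⇒  Cov = 364.0850 / 8 = 45.5106
Σ(R_m − R̄_m)² = 368.9188  ⇒  Var(R_m) = 368.9188 / 8 = 46.1149
β = Cov / Var(R_m) = 45.5106 / 46.1149 = 0.9869
MRP = 8.3% − 3.7% = 4.60%
E(R) = R_f + β × MRP = 3.7% + 0.9869 × 4.6% = 8.24%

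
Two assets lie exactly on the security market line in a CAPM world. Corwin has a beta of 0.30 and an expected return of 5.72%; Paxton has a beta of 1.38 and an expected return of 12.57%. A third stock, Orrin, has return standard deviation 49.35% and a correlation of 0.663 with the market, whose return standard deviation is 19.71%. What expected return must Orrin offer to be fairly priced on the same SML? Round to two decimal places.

14.35%

MRP = (12.57% − 5.72%) / (1.38 − 0.30) = 6.3426%
R_f = 5.72% − 0.30 × 6.3426% = 3.8172%
β_Orrin = ρ·σ_i/σ_m = 0.663 × 49.35 / 19.71 = 1.6600
E(R_Orrin) = R_f + β × MRP = 3.8172% + 1.6600 × 6.3426% = 14.35%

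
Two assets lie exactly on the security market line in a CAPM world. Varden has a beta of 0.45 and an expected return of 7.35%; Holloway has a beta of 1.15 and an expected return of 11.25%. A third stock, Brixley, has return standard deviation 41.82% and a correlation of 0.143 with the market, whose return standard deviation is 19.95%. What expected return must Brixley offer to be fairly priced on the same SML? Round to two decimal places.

MRP = (11.25% − 7.35%) / (1.15 − 0.45) = 5.5714%
R_f = 7.35% − 0.45 × 5.5714% = 4.8429%
β_Brixley = ρ·σ_i/σ_m = 0.143 × 41.82 / 19.95 = 0.2998
E(R_Brixley) = R_f + β × MRP = 4.8429% + 0.2998 × 5.5714% = 6.51%

6.51%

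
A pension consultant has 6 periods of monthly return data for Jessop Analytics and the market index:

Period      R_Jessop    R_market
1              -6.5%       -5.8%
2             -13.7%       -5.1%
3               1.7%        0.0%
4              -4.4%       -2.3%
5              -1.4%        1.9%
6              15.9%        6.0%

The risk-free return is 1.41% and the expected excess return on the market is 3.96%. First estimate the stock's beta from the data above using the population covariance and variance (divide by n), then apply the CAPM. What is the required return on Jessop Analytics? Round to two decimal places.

9.46%

Mean R_i = (-6.5 − 13.7 + 1.7 − 4.4 − 1.4 + 15.9) / 6 = -1.4000%
Mean R_m = (-5.8 − 5.1 + 0.0 − 2.3 + 1.9 + 6.0) / 6 = -0.8833%
Σ(R_i − R̄_i)(R_m − R̄_m) = 203.0100  ⇒  Cov = 203.0100 / 6 = 33.8350
Σ(R_m − R̄_m)² = 99.8683  ⇒  Var(R_m) = 99.8683 / 6 = 16.6447
β = Cov / Var(R_m) = 33.8350 / 16.6447 = 2.0328
E(R) = R_f + β × MRP = 1.41% + 2.0328 × 3.96% = 9.46%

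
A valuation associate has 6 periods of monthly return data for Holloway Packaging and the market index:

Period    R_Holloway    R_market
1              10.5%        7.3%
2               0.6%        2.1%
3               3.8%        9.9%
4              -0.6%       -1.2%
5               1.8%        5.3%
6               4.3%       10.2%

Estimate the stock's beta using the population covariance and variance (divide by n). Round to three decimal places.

0.548

Mean R_i = (10.5 + 0.6 + 3.8 − 0.6 + 1.8 + 4.3) / 6 = 3.4000%
Mean R_m = (7.3 + 2.1 + 9.9 − 1.2 + 5.3 + 10.2) / 6 = 5.6000%
Σ(R_i − R̄_i)(R_m − R̄_m) = 55.4100  ⇒  Cov = 55.4100 / 6 = 9.2350
Σ(R_m − R̄_m)² = 101.1200  ⇒  Var(R_m) = 101.1200 / 6 = 16.8533
β = Cov / Var(R_m) = 9.2350 / 16.8533 = 0.5480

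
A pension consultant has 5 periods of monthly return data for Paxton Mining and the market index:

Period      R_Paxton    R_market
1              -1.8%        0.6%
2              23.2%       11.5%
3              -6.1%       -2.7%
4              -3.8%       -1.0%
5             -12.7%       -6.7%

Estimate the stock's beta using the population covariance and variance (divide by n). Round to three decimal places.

2.006

Mean R_i = (-1.8 + 23.2 − 6.1 − 3.8 − 12.7) / 5 = -0.2400%
Mean R_m = (0.6 + 11.5 − 2.7 − 1.0 − 6.7) / 5 = 0.3400%
Σ(R_i − R̄_i)(R_m − R̄_m) = 371.4880  ⇒  Cov = 371.4880 / 5 = 74.2976
Σ(R_m − R̄_m)² = 185.2120  ⇒  Var(R_m) = 185.2120 / 5 = 37.0424
β = Cov / Var(R_m) = 74.2976 / 37.0424 = 2.0057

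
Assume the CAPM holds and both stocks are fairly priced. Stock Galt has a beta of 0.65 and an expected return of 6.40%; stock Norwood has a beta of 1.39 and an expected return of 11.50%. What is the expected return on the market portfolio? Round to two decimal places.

Both satisfy E(R) = R_f + β·MRP, so the slope of the SML is
MRP = (11.50% − 6.40%) / (1.39 − 0.65) = 5.10% / 0.74 = 6.8919%
R_f = E(R_Galt) − β_Galt·MRP = 6.40% − 0.65 × 6.8919% = 1.9203%
E(R_m) = R_f + MRP = 1.9203% + 6.8919% = 8.81%

8.81%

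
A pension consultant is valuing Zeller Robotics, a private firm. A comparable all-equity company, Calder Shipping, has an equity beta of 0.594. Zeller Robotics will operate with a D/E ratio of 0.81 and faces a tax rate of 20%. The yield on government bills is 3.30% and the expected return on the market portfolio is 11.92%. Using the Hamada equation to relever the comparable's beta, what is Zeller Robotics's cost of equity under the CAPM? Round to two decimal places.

β_L = β_U × [1 + (1 − t)(D/E)] = 0.594 × [1 + (1 − 0.20) × 0.81]
    = 0.594 × [1 + 0.80 × 0.81] = 0.594 × 1.6480 = 0.9789
MRP = 11.92% − 3.30% = 8.62%
E(R) = R_f + β_L × MRP = 3.30% + 0.9789 × 8.62% = 11.74%

11.74%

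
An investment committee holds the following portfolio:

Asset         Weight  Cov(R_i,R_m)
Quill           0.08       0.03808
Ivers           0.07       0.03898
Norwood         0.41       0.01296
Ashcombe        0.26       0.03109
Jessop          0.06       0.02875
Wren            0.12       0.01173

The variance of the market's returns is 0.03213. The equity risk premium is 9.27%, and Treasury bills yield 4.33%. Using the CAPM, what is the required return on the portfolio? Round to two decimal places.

10.77%

β_Quill = 0.03808 / 0.03213 = 1.1852
β_Ivers = 0.03898 / 0.03213 = 1.2132
β_Norwood = 0.01296 / 0.03213 = 0.4034
β_Ashcombe = 0.03109 / 0.03213 = 0.9676
β_Jessop = 0.02875 / 0.03213 = 0.8948
β_Wren = 0.01173 / 0.03213 = 0.3651
β_P = Σ w_i β_i = 0.08×1.1852 + 0.07×1.2132 + 0.41×0.4034 + 0.26×0.9676 + 0.06×0.8948 + 0.12×0.3651 = 0.6942
E(R_P) = R_f + β_P × MRP = 4.33% + 0.6942 × 9.27% = 10.77%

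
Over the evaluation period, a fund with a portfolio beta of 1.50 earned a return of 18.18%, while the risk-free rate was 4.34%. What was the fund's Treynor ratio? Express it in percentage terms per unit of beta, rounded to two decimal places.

Treynor = (R_P − R_f) / β_P = (18.18% − 4.34%) / 1.5000 = 13.84% / 1.5000 = 9.23%

9.23%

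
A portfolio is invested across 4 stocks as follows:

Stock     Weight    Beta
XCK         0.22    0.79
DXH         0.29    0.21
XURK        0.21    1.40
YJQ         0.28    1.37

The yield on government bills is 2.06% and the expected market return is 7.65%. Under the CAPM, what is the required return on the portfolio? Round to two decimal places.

7.16%

β_P = Σ w_i β_i = 0.22×0.79 + 0.29×0.21 + 0.21×1.40 + 0.28×1.37 = 0.9123
MRP = 7.65% − 2.06% = 5.59%
E(R_P) = R_f + β_P × MRP = 2.06% + 0.9123 × 5.59% = 7.16%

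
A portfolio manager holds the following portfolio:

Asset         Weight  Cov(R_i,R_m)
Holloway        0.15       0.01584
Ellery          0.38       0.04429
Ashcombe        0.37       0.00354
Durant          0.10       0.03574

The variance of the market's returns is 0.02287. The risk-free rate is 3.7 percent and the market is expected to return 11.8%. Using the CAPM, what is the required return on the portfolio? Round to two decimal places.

β_Holloway = 0.01584 / 0.02287 = 0.6926
β_Ellery = 0.04429 / 0.02287 = 1.9366
β_Ashcombe = 0.00354 / 0.02287 = 0.1548
β_Durant = 0.03574 / 0.02287 = 1.5627
β_P = Σ w_i β_i = 0.15×0.6926 + 0.38×1.9366 + 0.37×0.1548 + 0.10×1.5627 = 1.0533
MRP = 11.8% − 3.7% = 8.10%
E(R_P) = R_f + β_P × MRP = 3.7% + 1.0533 × 8.1% = 12.23%

12.23%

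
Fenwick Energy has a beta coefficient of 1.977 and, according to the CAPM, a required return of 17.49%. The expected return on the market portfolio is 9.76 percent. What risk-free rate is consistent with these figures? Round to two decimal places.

E(R) = R_f + β(E(R_m) − R_f) = R_f(1 − β) + β·E(R_m)
17.49% = R_f × (1 − 1.977) + 1.977 × 9.76%
17.49% = R_f × -0.977 + 19.29552%
R_f = (17.49% − 19.29552%) / -0.977 = 1.85%

1.85%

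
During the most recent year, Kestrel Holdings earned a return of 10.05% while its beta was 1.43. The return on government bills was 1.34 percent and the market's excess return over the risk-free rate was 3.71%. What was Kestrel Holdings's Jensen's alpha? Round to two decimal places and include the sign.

CAPM benchmark = R_f + β(R_m − R_f) = 1.34% + 1.43 × 3.71% = 6.6453%
α = actual − benchmark = 10.05% − 6.6453% = +3.40%

+3.40%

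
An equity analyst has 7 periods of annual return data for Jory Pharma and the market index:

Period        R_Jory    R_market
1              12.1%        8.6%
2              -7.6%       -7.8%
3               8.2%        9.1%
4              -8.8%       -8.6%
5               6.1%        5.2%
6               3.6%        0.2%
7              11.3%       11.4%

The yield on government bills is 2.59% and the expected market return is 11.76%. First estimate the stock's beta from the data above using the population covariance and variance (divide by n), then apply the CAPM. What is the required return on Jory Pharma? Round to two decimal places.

11.96%

Mean R_i = (12.1 − 7.6 + 8.2 − 8.8 + 6.1 + 3.6 + 11.3) / 7 = 3.5571%
Mean R_m = (8.6 − 7.8 + 9.1 − 8.6 + 5.2 + 0.2 + 11.4) / 7 = 2.5857%
Σ(R_i − R̄_i)(R_m − R̄_m) = 410.5157  ⇒  Cov = 410.5157 / 7 = 58.6451
Σ(R_m − R̄_m)² = 401.8086  ⇒  Var(R_m) = 401.8086 / 7 = 57.4012
β = Cov / Var(R_m) = 58.6451 / 57.4012 = 1.0217
MRP = 11.76% − 2.59% = 9.17%
E(R) = R_f + β × MRP = 2.59% + 1.0217 × 9.17% = 11.96%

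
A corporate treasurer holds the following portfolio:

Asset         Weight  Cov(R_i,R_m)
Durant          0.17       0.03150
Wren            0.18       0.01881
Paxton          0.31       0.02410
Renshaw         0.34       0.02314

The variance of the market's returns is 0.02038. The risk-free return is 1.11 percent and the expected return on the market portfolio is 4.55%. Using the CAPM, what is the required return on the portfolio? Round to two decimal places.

5.17%

β_Durant = 0.03150 / 0.02038 = 1.5456
β_Wren = 0.01881 / 0.02038 = 0.9230
β_Paxton = 0.02410 / 0.02038 = 1.1825
β_Renshaw = 0.02314 / 0.02038 = 1.1354
β_P = Σ w_i β_i = 0.17×1.5456 + 0.18×0.9230 + 0.31×1.1825 + 0.34×1.1354 = 1.1815
MRP = 4.55% − 1.11% = 3.44%
E(R_P) = R_f + β_P × MRP = 1.11% + 1.1815 × 3.44% = 5.17%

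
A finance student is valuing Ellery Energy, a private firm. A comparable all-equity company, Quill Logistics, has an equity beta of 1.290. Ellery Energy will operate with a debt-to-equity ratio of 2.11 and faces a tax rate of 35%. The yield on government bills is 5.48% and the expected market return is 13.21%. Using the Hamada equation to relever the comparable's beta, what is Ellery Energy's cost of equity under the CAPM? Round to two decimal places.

β_L = β_U × [1 + (1 − t)(D/E)] = 1.290 × [1 + (1 − 0.35) × 2.11]
    = 1.290 × [1 + 0.65 × 2.11] = 1.290 × 2.3715 = 3.0592
MRP = 13.21% − 5.48% = 7.73%
E(R) = R_f + β_L × MRP = 5.48% + 3.0592 × 7.73% = 29.13%

29.13%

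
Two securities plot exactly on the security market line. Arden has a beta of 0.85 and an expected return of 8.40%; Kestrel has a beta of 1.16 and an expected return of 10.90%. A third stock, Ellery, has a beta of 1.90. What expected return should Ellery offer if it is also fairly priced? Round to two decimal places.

16.87%

MRP (SML slope) = (10.90% − 8.40%) / (1.16 − 0.85) = 2.50% / 0.31 = 8.0645%
R_f (intercept) = 8.40% − 0.85 × 8.0645% = 1.5452%
E(R_Ellery) = R_f + β × MRP = 1.5452% + 1.90 × 8.0645% = 16.87%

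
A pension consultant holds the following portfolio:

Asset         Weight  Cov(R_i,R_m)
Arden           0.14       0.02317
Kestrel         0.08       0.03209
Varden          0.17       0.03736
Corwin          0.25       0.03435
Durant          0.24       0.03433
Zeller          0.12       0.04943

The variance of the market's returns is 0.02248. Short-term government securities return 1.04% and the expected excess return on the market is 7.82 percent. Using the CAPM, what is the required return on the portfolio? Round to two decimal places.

β_Arden = 0.02317 / 0.02248 = 1.0307
β_Kestrel = 0.03209 / 0.02248 = 1.4275
β_Varden = 0.03736 / 0.02248 = 1.6619
β_Corwin = 0.03435 / 0.02248 = 1.5280
β_Durant = 0.03433 / 0.02248 = 1.5271
β_Zeller = 0.04943 / 0.02248 = 2.1988
β_P = Σ w_i β_i = 0.14×1.0307 + 0.08×1.4275 + 0.17×1.6619 + 0.25×1.5280 + 0.24×1.5271 + 0.12×2.1988 = 1.5534
E(R_P) = R_f + β_P × MRP = 1.04% + 1.5534 × 7.82% = 13.19%

13.19%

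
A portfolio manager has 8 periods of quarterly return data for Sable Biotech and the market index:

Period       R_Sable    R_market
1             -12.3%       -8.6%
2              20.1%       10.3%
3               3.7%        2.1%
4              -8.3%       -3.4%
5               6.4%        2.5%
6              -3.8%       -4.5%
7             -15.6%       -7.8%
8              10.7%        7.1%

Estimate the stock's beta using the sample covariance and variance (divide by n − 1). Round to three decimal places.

1.741

Mean R_i = (-12.3 + 20.1 + 3.7 − 8.3 + 6.4 − 3.8 − 15.6 + 10.7) / 8 = 0.1125%
Mean R_m = (-8.6 + 10.3 + 2.1 − 3.4 + 2.5 − 4.5 − 7.8 + 7.1) / 8 = -0.2875%
Σ(R_i − R̄_i)(R_m − R̄_m) = 579.8088  ⇒  Cov = 579.8088 / 7 = 82.8298
Σ(R_m − R̄_m)² = 333.1088  ⇒  Var(R_m) = 333.1088 / 7 = 47.5870
β = Cov / Var(R_m) = 82.8298 / 47.5870 = 1.7406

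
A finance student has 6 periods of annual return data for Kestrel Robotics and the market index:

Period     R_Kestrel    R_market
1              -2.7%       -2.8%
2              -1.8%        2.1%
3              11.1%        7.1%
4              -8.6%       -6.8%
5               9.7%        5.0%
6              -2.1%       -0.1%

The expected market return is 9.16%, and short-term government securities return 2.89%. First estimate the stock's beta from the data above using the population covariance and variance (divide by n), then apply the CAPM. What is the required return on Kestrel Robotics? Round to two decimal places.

Mean R_i = (-2.7 − 1.8 + 11.1 − 8.6 + 9.7 − 2.1) / 6 = 0.9333%
Mean R_m = (-2.8 + 2.1 + 7.1 − 6.8 + 5.0 − 0.1) / 6 = 0.7500%
Σ(R_i − R̄_i)(R_m − R̄_m) = 185.5800  ⇒  Cov = 185.5800 / 6 = 30.9300
Σ(R_m − R̄_m)² = 130.5350  ⇒  Var(R_m) = 130.5350 / 6 = 21.7558
β = Cov / Var(R_m) = 30.9300 / 21.7558 = 1.4217
MRP = 9.16% − 2.89% = 6.27%
E(R) = R_f + β × MRP = 2.89% + 1.4217 × 6.27% = 11.80%

11.80%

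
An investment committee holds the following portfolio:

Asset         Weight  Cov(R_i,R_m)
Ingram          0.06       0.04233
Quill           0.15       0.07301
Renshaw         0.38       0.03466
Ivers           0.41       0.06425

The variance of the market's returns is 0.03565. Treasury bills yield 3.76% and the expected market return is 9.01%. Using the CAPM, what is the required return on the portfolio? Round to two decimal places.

β_Ingram = 0.04233 / 0.03565 = 1.1874
β_Quill = 0.07301 / 0.03565 = 2.0480
β_Renshaw = 0.03466 / 0.03565 = 0.9722
β_Ivers = 0.06425 / 0.03565 = 1.8022
β_P = Σ w_i β_i = 0.06×1.1874 + 0.15×2.0480 + 0.38×0.9722 + 0.41×1.8022 = 1.4868
MRP = 9.01% − 3.76% = 5.25%
E(R_P) = R_f + β_P × MRP = 3.76% + 1.4868 × 5.25% = 11.57%

11.57%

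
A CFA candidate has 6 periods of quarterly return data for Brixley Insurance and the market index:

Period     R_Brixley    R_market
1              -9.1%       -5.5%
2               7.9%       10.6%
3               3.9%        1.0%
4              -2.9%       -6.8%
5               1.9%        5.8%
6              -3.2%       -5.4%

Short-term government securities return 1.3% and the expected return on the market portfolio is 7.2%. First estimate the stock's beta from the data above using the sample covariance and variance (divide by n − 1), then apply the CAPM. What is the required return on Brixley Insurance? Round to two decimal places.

5.64%

Mean R_i = (-9.1 + 7.9 + 3.9 − 2.9 + 1.9 − 3.2) / 6 = -0.2500%
Mean R_m = (-5.5 + 10.6 + 1.0 − 6.8 + 5.8 − 5.4) / 6 = -0.0500%
Σ(R_i − R̄_i)(R_m − R̄_m) = 185.6350  ⇒  Cov = 185.6350 / 5 = 37.1270
Σ(R_m − R̄_m)² = 252.6350  ⇒  Var(R_m) = 252.6350 / 5 = 50.5270
β = Cov / Var(R_m) = 37.1270 / 50.5270 = 0.7348
MRP = 7.2% − 1.3% = 5.90%
E(R) = R_f + β × MRP = 1.3% + 0.7348 × 5.9% = 5.64%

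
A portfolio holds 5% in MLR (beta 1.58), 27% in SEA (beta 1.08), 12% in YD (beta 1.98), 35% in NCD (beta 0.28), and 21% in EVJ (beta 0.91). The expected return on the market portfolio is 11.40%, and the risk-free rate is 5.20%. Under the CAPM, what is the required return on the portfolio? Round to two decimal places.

10.76%

β_P = Σ w_i β_i = 0.05×1.58 + 0.27×1.08 + 0.12×1.98 + 0.35×0.28 + 0.21×0.91 = 0.8973
MRP = 11.40% − 5.20% = 6.20%
E(R_P) = R_f + β_P × MRP = 5.20% + 0.8973 × 6.20% = 10.76%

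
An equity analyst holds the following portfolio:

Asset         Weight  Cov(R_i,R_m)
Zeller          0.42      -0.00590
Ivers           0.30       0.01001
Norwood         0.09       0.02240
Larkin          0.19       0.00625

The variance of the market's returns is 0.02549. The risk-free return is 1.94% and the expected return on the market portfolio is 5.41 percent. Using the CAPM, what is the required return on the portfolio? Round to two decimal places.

2.45%

β_Zeller = -0.00590 / 0.02549 = -0.2315
β_Ivers = 0.01001 / 0.02549 = 0.3927
β_Norwood = 0.02240 / 0.02549 = 0.8788
β_Larkin = 0.00625 / 0.02549 = 0.2452
β_P = Σ w_i β_i = 0.42×-0.2315 + 0.30×0.3927 + 0.09×0.8788 + 0.19×0.2452 = 0.1463
MRP = 5.41% − 1.94% = 3.47%
E(R_P) = R_f + β_P × MRP = 1.94% + 0.1463 × 3.47% = 2.45%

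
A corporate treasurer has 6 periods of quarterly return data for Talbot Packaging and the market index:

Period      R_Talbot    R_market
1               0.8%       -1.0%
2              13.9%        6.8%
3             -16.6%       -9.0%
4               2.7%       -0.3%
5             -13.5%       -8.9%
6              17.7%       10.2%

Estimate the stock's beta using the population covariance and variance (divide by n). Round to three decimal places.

1.753

Mean R_i = (0.8 + 13.9 − 16.6 + 2.7 − 13.5 + 17.7) / 6 = 0.8333%
Mean R_m = (-1.0 + 6.8 − 9.0 − 0.3 − 8.9 + 10.2) / 6 = -0.3667%
Σ(R_i − R̄_i)(R_m − R̄_m) = 544.8333  ⇒  Cov = 544.8333 / 6 = 90.8056
Σ(R_m − R̄_m)² = 310.7733  ⇒  Var(R_m) = 310.7733 / 6 = 51.7956
β = Cov / Var(R_m) = 90.8056 / 51.7956 = 1.7532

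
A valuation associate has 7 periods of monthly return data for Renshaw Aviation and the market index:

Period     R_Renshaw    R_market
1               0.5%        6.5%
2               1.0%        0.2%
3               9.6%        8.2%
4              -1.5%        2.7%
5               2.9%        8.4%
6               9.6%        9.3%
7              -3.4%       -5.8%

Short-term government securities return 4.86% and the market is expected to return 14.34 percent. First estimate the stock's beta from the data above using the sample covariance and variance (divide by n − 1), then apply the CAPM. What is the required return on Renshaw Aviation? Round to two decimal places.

11.73%

Mean R_i = (0.5 + 1.0 + 9.6 − 1.5 + 2.9 + 9.6 − 3.4) / 7 = 2.6714%
Mean R_m = (6.5 + 0.2 + 8.2 + 2.7 + 8.4 + 9.3 − 5.8) / 7 = 4.2143%
Σ(R_i − R̄_i)(R_m − R̄_m) = 132.6729  ⇒  Cov = 132.6729 / 6 = 22.1122
Σ(R_m − R̄_m)² = 183.1886  ⇒  Var(R_m) = 183.1886 / 6 = 30.5314
β = Cov / Var(R_m) = 22.1122 / 30.5314 = 0.7242
MRP = 14.34% − 4.86% = 9.48%
E(R) = R_f + β × MRP = 4.86% + 0.7242 × 9.48% = 11.73%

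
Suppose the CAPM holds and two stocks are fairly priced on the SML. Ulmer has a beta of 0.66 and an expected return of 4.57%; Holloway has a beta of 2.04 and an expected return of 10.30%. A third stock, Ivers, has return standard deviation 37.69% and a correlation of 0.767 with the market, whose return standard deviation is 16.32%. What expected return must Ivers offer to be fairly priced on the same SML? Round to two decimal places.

MRP = (10.30% − 4.57%) / (2.04 − 0.66) = 4.1522%
R_f = 4.57% − 0.66 × 4.1522% = 1.8295%
β_Ivers = ρ·σ_i/σ_m = 0.767 × 37.69 / 16.32 = 1.7713
E(R_Ivers) = R_f + β × MRP = 1.8295% + 1.7713 × 4.1522% = 9.18%

9.18%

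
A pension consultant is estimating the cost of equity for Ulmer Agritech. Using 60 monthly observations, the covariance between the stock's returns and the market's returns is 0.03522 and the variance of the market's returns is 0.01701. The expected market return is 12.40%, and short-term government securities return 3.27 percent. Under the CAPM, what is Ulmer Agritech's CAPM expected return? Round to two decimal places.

β = Cov(R_i, R_m) / Var(R_m) = 0.03522 / 0.01701 = 2.0705
MRP = 12.40% − 3.27% = 9.13%
E(R) = R_f + β × MRP = 3.27% + 2.0705 × 9.13% = 22.17%

22.17%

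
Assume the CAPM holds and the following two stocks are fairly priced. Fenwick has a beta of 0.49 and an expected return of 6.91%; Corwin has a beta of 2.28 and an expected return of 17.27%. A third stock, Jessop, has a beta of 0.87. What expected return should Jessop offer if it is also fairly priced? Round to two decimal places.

9.11%

MRP (SML slope) = (17.27% − 6.91%) / (2.28 − 0.49) = 10.36% / 1.79 = 5.7877%
R_f (intercept) = 6.91% − 0.49 × 5.7877% = 4.0740%
E(R_Jessop) = R_f + β × MRP = 4.0740% + 0.87 × 5.7877% = 9.11%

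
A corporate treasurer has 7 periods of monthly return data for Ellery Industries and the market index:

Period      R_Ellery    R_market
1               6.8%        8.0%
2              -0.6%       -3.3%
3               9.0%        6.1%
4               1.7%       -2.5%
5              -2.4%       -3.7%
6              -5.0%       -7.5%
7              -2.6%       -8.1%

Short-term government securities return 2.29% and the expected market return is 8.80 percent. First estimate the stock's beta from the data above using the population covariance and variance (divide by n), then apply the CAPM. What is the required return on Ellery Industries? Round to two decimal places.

7.39%

Mean R_i = (6.8 − 0.6 + 9.0 + 1.7 − 2.4 − 5.0 − 2.6) / 7 = 0.9857%
Mean R_m = (8.0 − 3.3 + 6.1 − 2.5 − 3.7 − 7.5 − 8.1) / 7 = -1.5714%
Σ(R_i − R̄_i)(R_m − R̄_m) = 185.3129  ⇒  Cov = 185.3129 / 7 = 26.4733
Σ(R_m − R̄_m)² = 236.6143  ⇒  Var(R_m) = 236.6143 / 7 = 33.8020
β = Cov / Var(R_m) = 26.4733 / 33.8020 = 0.7832
MRP = 8.80% − 2.29% = 6.51%
E(R) = R_f + β × MRP = 2.29% + 0.7832 × 6.51% = 7.39%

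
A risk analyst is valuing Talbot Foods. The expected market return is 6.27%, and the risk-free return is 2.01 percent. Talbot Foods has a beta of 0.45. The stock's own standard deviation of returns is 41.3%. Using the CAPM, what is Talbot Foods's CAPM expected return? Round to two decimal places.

3.93%

Market risk premium = E(R_m) − R_f = 6.27% − 2.01% = 4.26%
E(R) = R_f + β × MRP = 2.01% + 0.45 × 4.26% = 3.93%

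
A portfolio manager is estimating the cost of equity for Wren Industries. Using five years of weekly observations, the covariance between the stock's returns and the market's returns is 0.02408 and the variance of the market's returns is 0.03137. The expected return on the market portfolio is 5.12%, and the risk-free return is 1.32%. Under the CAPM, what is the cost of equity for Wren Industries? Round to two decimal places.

4.24%

β = Cov(R_i, R_m) / Var(R_m) = 0.02408 / 0.03137 = 0.7676
MRP = 5.12% − 1.32% = 3.80%
E(R) = R_f + β × MRP = 1.32% + 0.7676 × 3.80% = 4.24%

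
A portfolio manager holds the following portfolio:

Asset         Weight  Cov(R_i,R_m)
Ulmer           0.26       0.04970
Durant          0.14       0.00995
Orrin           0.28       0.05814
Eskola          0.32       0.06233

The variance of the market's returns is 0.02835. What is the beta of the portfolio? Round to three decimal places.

β_Ulmer = 0.04970 / 0.02835 = 1.7531
β_Durant = 0.00995 / 0.02835 = 0.3510
β_Orrin = 0.05814 / 0.02835 = 2.0508
β_Eskola = 0.06233 / 0.02835 = 2.1986
β_P = Σ w_i β_i = 0.26×1.7531 + 0.14×0.3510 + 0.28×2.0508 + 0.32×2.1986 = 1.7827

1.783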